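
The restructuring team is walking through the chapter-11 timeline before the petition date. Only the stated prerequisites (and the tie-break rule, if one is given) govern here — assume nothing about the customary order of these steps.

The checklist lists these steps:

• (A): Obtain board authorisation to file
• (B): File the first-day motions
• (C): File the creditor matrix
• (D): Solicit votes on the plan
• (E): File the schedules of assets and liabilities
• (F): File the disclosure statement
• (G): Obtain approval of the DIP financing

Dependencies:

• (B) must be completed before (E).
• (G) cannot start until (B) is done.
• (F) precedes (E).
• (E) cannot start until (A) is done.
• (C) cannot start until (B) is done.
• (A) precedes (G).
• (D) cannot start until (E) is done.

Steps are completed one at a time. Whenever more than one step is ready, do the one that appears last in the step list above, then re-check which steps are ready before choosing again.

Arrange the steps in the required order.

(F) (B) (C) (A) (G) (E) (D)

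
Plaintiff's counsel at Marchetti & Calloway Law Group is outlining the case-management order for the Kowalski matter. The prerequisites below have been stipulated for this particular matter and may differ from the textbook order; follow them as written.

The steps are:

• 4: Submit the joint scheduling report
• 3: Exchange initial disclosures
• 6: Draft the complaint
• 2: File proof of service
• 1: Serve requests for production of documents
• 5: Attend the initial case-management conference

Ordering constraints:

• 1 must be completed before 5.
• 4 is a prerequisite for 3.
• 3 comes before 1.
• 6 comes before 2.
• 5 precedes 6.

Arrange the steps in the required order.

4 → 3 → 1 → 5 → 6 → 2

4 is the only step with nothing outstanding, so it goes first.
3 needed 4, now all done → 3.
1 needed 3, now all done → 1.
Next only 5 has its prerequisites met → 5.
6 is the only step now ready → 6.
2 needed 6, now all done → 2.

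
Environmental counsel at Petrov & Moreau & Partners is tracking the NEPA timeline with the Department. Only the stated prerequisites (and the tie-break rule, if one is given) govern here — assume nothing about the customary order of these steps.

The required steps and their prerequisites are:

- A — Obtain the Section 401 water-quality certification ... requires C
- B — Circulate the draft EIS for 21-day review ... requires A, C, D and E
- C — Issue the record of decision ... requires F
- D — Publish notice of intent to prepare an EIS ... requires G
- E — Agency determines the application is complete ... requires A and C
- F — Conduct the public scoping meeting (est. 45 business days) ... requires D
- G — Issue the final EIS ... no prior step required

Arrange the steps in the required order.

G D F C A E B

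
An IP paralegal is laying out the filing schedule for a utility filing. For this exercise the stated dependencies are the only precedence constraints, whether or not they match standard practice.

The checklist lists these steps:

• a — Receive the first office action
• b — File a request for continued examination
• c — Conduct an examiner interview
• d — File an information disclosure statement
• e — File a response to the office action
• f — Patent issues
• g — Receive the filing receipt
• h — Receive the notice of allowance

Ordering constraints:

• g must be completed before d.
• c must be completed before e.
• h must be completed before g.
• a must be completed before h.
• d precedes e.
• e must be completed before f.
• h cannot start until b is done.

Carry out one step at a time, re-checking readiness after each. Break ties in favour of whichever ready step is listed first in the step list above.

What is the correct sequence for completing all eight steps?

a, b, c, h, g, d, e, f

a, b and c have no prerequisites; a is listed earlier, so a is first.
b and c are both available; b is listed earlier → b.
h now also ready, so the ready set is {c, h}; c is listed earlier → c.
That leaves h as the only ready step → h.
Next only g has its prerequisites met → g.
d needed g, now all done → d.
e is the only step now ready → e.
Next only f has its prerequisites met → f.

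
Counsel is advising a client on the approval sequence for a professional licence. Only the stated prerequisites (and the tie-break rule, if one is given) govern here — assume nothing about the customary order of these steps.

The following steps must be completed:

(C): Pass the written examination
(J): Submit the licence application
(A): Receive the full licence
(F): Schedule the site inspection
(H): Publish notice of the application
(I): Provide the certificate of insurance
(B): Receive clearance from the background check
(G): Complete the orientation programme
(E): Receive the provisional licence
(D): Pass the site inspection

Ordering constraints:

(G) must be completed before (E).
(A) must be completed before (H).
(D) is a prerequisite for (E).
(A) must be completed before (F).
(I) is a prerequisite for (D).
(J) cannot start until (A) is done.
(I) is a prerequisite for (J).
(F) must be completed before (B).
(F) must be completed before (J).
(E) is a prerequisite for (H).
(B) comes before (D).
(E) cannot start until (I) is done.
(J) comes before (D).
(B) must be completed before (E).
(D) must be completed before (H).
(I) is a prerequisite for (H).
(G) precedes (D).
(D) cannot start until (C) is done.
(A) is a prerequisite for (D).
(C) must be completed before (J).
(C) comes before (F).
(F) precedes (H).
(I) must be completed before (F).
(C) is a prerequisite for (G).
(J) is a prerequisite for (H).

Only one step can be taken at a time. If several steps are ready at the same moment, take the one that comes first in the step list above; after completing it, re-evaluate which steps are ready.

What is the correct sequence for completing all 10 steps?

Nothing is required for (C), (A) and (I). (C) is listed earlier → (C) first.
(A), (I) and (G) are all available; (A) is listed earlier → (A).
Now (I) and (G) have their prerequisites met. (I) is listed earlier, so (I) next.
Ready: (F) and (G). (F) is listed earlier → (F).
(J), (B) and (G) are all available; (J) is listed earlier → (J).
Ready: (B) and (G). (B) is listed earlier → (B).
Next only (G) has its prerequisites met → (G).
(D) needed (C), (J), (A), (I), (B) and (G), now all done → (D).
(E) needed (I), (B), (G) and (D), now all done → (E).
(H) needed (J), (A), (F), (I), (E) and (D), now all done → (H).

(C), (A), (I), (F), (J), (B), (G), (D), (E), (H)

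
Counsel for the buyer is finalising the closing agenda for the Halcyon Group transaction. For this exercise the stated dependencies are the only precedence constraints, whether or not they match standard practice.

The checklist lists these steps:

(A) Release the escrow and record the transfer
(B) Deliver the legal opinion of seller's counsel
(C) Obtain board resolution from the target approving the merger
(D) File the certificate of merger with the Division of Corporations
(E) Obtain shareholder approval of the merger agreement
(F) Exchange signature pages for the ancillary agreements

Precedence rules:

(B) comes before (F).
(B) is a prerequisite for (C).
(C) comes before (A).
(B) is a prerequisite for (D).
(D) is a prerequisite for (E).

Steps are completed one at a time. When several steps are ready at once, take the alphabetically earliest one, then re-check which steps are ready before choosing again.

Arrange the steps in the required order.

(B) → (C) → (A) → (D) → (E) → (F)

(B) has no prerequisites → (B) first.
Now (C), (D) and (F) have their prerequisites met. (C) has the earlier label, so (C) next.
(A) now also ready, so the ready set is {(A), (D), (F)}; (A) has the earlier label → (A).
(D) and (F) are both available; (D) has the earlier label → (D).
(E) and (F) are both available; (E) has the earlier label → (E).
(F) needed (B), now all done → (F).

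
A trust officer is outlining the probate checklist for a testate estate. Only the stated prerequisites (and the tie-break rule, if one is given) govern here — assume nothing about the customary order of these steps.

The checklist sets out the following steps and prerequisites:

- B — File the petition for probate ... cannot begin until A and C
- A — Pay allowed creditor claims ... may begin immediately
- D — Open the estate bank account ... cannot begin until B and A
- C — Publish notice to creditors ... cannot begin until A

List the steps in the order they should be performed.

Only A has no prerequisites, so it is first.
C is the only step now ready → C.
Next only B has its prerequisites met → B.
That leaves D as the only ready step → D.

A, C, B, D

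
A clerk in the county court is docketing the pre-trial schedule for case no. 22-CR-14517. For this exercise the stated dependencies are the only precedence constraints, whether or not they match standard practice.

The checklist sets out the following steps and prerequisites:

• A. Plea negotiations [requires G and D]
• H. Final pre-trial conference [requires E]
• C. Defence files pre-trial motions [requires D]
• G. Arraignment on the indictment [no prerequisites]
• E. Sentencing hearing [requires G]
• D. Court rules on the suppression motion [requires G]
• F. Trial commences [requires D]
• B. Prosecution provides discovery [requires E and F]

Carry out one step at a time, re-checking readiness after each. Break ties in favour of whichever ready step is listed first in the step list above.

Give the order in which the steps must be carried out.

G is the only step with nothing outstanding, so it goes first.
Now E and D have their prerequisites met. E is listed earlier, so E next.
Now H and D have their prerequisites met. H is listed earlier, so H next.
D is the only step now ready → D.
Now A, C and F have their prerequisites met. A is listed earlier, so A next.
C and F are both available; C is listed earlier → C.
F needed D, now all done → F.
B needed E and F, now all done → B.

G → E → H → D → A → C → F → B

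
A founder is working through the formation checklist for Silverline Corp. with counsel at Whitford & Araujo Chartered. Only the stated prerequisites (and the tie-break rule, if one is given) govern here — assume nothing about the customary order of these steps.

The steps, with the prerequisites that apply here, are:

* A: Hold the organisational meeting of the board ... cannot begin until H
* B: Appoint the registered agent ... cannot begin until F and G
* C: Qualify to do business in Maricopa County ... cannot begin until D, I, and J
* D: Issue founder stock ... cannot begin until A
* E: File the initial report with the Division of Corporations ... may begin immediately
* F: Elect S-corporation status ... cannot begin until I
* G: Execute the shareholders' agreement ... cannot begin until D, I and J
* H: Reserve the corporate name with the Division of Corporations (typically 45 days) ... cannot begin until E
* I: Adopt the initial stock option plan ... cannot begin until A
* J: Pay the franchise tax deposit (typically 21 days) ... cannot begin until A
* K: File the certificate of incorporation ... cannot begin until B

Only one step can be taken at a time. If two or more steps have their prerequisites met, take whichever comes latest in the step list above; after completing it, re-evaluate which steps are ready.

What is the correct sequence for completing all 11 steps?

E, H, A, J, I, F, D, G, C, B, K

E has no prerequisites → E first.
H is the only step now ready → H.
That leaves A as the only ready step → A.
Now J, I and D have their prerequisites met. J is listed later, so J next.
Ready: I and D. I is listed later → I.
F now also ready, so the ready set is {F, D}; F is listed later → F.
That leaves D as the only ready step → D.
G and C are both available; G is listed later → G.
B now also ready, so the ready set is {C, B}; C is listed later → C.
B is the only step now ready → B.
K needed B, now all done → K.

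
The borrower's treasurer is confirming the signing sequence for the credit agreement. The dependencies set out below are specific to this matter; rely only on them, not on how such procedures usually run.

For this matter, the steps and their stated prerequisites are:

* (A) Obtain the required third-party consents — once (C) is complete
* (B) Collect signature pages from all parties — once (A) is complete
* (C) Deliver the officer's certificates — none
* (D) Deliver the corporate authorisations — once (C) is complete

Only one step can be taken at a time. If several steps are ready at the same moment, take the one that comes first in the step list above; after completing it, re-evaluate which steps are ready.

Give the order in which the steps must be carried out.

Only (C) has no prerequisites, so it is first.
Now (A) and (D) have their prerequisites met. (A) is listed earlier, so (A) next.
Now (B) and (D) have their prerequisites met. (B) is listed earlier, so (B) next.
(D) needed (C), now all done → (D).

(C) (A) (B) (D)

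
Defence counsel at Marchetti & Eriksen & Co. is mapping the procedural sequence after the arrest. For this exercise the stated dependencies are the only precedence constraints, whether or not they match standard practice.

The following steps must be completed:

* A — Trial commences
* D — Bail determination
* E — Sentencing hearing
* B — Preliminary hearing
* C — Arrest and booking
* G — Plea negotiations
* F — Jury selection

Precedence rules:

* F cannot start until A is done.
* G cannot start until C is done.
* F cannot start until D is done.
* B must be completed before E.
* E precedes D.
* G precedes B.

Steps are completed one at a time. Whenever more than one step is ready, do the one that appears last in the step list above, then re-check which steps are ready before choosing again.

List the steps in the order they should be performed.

C → G → B → E → D → A → F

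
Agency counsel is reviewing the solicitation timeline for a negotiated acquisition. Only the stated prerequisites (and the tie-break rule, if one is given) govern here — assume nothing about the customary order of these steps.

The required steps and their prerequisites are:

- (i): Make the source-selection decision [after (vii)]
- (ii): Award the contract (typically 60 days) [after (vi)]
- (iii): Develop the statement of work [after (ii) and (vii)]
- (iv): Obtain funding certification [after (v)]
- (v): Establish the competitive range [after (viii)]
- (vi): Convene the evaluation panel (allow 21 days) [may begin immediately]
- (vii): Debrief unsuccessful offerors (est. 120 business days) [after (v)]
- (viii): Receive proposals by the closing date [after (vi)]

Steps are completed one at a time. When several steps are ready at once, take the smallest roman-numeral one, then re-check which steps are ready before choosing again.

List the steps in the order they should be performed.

Only (vi) has no prerequisites, so it is first.
Ready: (ii) and (viii). (ii) has the earlier label → (ii).
(viii) needed (vi), now all done → (viii).
(v) is the only step now ready → (v).
Now (iv) and (vii) have their prerequisites met. (iv) has the earlier label, so (iv) next.
(vii) is the only step now ready → (vii).
Now (i) and (iii) have their prerequisites met. (i) has the earlier label, so (i) next.
(iii) is the only step now ready → (iii).

(vi), (ii), (viii), (v), (iv), (vii), (i), (iii)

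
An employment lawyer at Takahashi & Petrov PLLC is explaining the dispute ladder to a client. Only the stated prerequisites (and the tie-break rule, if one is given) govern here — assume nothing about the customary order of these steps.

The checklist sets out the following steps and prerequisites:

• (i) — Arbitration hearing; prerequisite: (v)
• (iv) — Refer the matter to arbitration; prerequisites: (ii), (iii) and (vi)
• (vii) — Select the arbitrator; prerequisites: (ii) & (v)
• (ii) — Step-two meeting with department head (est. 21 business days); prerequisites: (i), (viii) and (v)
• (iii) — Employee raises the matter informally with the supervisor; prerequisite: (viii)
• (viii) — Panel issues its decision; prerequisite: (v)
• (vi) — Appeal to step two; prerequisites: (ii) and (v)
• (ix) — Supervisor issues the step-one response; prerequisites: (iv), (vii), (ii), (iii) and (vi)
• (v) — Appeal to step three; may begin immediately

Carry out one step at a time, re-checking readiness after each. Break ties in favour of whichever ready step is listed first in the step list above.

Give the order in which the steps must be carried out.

(v) has no prerequisites → (v) first.
Ready: (i) and (viii). (i) is listed earlier → (i).
That leaves (viii) as the only ready step → (viii).
Ready: (ii) and (iii). (ii) is listed earlier → (ii).
(vii) and (vi) now also ready, so the ready set is {(vii), (iii), (vi)}; (vii) is listed earlier → (vii).
(iii) and (vi) are both available; (iii) is listed earlier → (iii).
Next only (vi) has its prerequisites met → (vi).
(iv) needed (ii), (iii) and (vi), now all done → (iv).
(ix) needed (iv), (vii), (ii), (iii) and (vi), now all done → (ix).

(v), (i), (viii), (ii), (vii), (iii), (vi), (iv), (ix)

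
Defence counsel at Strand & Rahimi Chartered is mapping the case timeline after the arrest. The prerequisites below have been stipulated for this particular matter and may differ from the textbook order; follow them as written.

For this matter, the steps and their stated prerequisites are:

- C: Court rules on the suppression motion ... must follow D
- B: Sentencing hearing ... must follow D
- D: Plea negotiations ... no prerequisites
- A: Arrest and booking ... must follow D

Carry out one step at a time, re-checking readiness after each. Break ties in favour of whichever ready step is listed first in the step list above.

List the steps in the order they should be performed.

Only D has no prerequisites, so it is first.
Now C, B and A have their prerequisites met. C is listed earlier, so C next.
Now B and A have their prerequisites met. B is listed earlier, so B next.
A needed D, now all done → A.

D C B A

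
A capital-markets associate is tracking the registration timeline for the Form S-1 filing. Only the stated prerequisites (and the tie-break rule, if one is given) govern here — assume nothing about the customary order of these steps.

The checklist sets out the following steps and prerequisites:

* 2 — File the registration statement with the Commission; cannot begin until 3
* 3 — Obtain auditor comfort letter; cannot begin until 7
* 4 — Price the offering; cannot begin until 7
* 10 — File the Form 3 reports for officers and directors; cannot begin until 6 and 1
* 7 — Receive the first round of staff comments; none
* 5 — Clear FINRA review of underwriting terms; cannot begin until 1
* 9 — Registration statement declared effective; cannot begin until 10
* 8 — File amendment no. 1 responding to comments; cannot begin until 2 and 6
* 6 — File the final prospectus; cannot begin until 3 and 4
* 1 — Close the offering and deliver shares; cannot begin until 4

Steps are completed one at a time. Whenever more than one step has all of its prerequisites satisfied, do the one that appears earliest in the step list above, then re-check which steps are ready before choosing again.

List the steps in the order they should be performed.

Only 7 has no prerequisites, so it is first.
Now 3 and 4 have their prerequisites met. 3 is listed earlier, so 3 next.
Now 2 and 4 have their prerequisites met. 2 is listed earlier, so 2 next.
4 is the only step now ready → 4.
6 and 1 are both available; 6 is listed earlier → 6.
8 now also ready, so the ready set is {8, 1}; 8 is listed earlier → 8.
Next only 1 has its prerequisites met → 1.
Ready: 10 and 5. 10 is listed earlier → 10.
9 now also ready, so the ready set is {5, 9}; 5 is listed earlier → 5.
Next only 9 has its prerequisites met → 9.

7, 3, 2, 4, 6, 8, 1, 10, 5, 9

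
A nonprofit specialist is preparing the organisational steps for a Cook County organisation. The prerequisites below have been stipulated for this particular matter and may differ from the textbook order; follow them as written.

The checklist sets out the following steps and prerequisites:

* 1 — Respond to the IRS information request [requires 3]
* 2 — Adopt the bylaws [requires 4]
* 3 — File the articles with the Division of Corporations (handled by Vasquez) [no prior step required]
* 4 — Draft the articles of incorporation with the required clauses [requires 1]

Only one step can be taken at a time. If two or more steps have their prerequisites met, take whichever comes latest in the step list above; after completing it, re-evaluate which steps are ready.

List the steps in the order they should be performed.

3 is the only step with nothing outstanding, so it goes first.
1 needed 3, now all done → 1.
4 needed 1, now all done → 4.
Next only 2 has its prerequisites met → 2.

3 1 4 2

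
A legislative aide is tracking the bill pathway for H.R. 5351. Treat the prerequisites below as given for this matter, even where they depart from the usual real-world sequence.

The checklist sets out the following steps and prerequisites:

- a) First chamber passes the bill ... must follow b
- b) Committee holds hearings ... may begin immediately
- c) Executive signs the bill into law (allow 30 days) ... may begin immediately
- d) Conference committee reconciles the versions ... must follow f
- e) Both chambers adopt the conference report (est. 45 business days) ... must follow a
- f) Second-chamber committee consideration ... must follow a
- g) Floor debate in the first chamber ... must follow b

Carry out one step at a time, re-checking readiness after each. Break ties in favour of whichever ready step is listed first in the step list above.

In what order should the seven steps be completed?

b and c have no prerequisites; b is listed earlier, so b is first.
a, c and g are all available; a is listed earlier → a.
e and f now also ready, so the ready set is {c, e, f, g}; c is listed earlier → c.
e, f and g are all available; e is listed earlier → e.
f and g are both available; f is listed earlier → f.
d now also ready, so the ready set is {d, g}; d is listed earlier → d.
g needed b, now all done → g.

b a c e f d g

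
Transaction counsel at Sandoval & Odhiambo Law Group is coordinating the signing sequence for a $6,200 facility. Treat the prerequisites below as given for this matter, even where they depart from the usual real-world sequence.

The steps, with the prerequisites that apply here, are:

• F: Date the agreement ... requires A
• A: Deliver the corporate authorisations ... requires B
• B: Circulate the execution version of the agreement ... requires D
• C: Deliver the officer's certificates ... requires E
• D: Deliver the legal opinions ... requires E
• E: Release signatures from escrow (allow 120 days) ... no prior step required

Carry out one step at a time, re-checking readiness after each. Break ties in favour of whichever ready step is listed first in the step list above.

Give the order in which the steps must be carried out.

Only E has no prerequisites, so it is first.
Now C and D have their prerequisites met. C is listed earlier, so C next.
That leaves D as the only ready step → D.
B is the only step now ready → B.
That leaves A as the only ready step → A.
F needed A, now all done → F.

E → C → D → B → A → F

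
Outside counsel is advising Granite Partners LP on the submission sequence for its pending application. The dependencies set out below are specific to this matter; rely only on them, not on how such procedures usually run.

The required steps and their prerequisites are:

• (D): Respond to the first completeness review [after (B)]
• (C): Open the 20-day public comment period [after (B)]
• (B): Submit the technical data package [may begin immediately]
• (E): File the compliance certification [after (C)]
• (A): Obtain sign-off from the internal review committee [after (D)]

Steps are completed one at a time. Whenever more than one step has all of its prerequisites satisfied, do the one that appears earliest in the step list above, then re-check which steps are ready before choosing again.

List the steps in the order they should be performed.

(B), (D), (C), (E), (A)

(B) has no prerequisites → (B) first.
Now (D) and (C) have their prerequisites met. (D) is listed earlier, so (D) next.
(A) now also ready, so the ready set is {(C), (A)}; (C) is listed earlier → (C).
(E) now also ready, so the ready set is {(E), (A)}; (E) is listed earlier → (E).
(A) needed (D), now all done → (A).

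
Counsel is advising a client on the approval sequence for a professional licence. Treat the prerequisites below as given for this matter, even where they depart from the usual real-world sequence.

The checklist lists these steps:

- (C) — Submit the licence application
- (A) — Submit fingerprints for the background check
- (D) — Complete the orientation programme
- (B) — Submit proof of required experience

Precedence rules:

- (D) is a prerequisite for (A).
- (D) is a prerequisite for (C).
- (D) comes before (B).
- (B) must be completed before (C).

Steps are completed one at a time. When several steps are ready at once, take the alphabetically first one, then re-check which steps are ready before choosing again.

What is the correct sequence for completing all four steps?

(D) (A) (B) (C)

Only (D) has no prerequisites, so it is first.
(A) and (B) are both available; (A) has the earlier label → (A).
(B) needed (D), now all done → (B).
(C) needed (B) and (D), now all done → (C).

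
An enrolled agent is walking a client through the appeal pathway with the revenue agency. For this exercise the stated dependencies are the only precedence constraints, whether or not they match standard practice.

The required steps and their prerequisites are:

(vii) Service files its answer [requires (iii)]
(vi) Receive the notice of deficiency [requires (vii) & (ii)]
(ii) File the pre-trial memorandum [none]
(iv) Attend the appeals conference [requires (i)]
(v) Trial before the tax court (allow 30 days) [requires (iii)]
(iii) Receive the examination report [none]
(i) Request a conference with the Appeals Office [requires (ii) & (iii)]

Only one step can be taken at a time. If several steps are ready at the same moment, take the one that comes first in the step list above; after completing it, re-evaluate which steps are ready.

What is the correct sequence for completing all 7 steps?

(ii) (iii) (vii) (vi) (v) (i) (iv)

Nothing is required for (ii) and (iii). (ii) is listed earlier → (ii) first.
That leaves (iii) as the only ready step → (iii).
(vii), (v) and (i) are all available; (vii) is listed earlier → (vii).
Ready: (vi), (v) and (i). (vi) is listed earlier → (vi).
(v) and (i) are both available; (v) is listed earlier → (v).
(i) needed (ii) and (iii), now all done → (i).
(iv) needed (i), now all done → (iv).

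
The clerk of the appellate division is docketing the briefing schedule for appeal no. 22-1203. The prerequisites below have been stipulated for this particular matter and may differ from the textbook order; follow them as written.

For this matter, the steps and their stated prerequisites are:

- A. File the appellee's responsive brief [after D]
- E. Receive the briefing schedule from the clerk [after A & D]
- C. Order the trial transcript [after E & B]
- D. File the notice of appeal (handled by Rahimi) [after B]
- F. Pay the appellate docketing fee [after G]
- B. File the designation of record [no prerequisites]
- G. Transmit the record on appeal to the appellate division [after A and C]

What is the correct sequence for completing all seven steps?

B has no prerequisites → B first.
D needed B, now all done → D.
That leaves A as the only ready step → A.
E needed A and D, now all done → E.
Next only C has its prerequisites met → C.
Next only G has its prerequisites met → G.
That leaves F as the only ready step → F.

B → D → A → E → C → G → F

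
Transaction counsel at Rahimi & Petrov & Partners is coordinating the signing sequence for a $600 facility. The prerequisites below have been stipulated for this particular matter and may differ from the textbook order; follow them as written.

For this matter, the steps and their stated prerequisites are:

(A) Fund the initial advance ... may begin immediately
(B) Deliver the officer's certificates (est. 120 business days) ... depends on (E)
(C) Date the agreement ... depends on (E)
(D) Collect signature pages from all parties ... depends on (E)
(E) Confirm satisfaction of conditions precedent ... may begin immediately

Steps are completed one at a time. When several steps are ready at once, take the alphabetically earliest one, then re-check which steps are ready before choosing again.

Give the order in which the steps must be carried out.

(A), (E), (B), (C), (D)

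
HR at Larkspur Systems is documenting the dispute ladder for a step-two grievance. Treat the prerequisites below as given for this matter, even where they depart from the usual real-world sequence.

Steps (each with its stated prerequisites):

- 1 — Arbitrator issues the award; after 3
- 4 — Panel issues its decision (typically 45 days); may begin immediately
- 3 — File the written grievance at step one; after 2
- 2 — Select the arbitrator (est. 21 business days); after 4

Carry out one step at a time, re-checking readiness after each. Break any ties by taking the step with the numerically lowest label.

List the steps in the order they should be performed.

4, 2, 3, 1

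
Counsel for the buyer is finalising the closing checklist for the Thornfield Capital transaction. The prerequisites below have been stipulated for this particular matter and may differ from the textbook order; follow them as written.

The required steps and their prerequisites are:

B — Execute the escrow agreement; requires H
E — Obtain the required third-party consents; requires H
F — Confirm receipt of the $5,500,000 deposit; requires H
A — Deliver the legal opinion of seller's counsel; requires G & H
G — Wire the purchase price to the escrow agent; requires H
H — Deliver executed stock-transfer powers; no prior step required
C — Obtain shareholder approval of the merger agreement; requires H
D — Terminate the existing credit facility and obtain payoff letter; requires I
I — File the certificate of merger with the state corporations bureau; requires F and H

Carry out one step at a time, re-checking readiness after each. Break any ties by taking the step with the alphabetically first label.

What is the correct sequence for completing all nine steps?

Only H has no prerequisites, so it is first.
Now B, C, E, F and G have their prerequisites met. B has the earlier label, so B next.
Now C, E, F and G have their prerequisites met. C has the earlier label, so C next.
Now E, F and G have their prerequisites met. E has the earlier label, so E next.
Now F and G have their prerequisites met. F has the earlier label, so F next.
Now G and I have their prerequisites met. G has the earlier label, so G next.
A now also ready, so the ready set is {A, I}; A has the earlier label → A.
I needed F and H, now all done → I.
D needed I, now all done → D.

H, B, C, E, F, G, A, I, D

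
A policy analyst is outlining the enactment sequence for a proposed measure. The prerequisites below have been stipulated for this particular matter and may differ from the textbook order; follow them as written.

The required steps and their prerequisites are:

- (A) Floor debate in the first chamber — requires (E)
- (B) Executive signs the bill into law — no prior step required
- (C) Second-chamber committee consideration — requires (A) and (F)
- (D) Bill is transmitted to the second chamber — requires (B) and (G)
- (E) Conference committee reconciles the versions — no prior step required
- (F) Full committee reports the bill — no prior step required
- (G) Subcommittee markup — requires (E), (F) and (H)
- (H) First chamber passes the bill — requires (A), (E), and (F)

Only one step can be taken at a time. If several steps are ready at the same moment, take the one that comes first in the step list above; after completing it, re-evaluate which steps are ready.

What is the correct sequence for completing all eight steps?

Nothing is required for (B), (E) and (F). (B) is listed earlier → (B) first.
(E) and (F) are both available; (E) is listed earlier → (E).
(A) now also ready, so the ready set is {(A), (F)}; (A) is listed earlier → (A).
That leaves (F) as the only ready step → (F).
(C) and (H) are both available; (C) is listed earlier → (C).
(H) needed (A), (E) and (F), now all done → (H).
That leaves (G) as the only ready step → (G).
Next only (D) has its prerequisites met → (D).

(B), (E), (A), (F), (C), (H), (G), (D)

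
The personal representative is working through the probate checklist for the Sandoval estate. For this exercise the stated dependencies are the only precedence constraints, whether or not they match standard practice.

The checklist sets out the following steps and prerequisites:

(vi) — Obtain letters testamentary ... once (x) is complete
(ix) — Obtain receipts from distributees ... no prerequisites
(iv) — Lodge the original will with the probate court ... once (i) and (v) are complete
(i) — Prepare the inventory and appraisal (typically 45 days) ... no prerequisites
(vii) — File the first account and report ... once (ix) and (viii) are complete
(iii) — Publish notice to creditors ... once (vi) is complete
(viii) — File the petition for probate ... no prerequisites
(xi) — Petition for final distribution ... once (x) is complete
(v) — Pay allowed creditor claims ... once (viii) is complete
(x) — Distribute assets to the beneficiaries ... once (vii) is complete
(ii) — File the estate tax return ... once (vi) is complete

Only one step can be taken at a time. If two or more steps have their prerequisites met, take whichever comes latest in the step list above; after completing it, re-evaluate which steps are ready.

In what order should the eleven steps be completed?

(viii), (v), (i), (iv), (ix), (vii), (x), (xi), (vi), (ii), (iii)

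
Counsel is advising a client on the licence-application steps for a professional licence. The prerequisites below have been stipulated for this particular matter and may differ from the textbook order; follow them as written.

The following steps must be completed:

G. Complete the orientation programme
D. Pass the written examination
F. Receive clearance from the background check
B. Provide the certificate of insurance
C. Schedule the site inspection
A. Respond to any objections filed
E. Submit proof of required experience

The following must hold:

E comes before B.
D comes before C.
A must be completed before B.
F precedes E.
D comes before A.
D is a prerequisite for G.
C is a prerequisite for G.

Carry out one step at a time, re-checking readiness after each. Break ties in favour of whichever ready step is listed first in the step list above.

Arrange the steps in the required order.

D, F, C, G, A, E, B

Nothing is required for D and F. D is listed earlier → D first.
C and A now also ready, so the ready set is {F, C, A}; F is listed earlier → F.
E now also ready, so the ready set is {C, A, E}; C is listed earlier → C.
G, A and E are all available; G is listed earlier → G.
A and E are both available; A is listed earlier → A.
E is the only step now ready → E.
That leaves B as the only ready step → B.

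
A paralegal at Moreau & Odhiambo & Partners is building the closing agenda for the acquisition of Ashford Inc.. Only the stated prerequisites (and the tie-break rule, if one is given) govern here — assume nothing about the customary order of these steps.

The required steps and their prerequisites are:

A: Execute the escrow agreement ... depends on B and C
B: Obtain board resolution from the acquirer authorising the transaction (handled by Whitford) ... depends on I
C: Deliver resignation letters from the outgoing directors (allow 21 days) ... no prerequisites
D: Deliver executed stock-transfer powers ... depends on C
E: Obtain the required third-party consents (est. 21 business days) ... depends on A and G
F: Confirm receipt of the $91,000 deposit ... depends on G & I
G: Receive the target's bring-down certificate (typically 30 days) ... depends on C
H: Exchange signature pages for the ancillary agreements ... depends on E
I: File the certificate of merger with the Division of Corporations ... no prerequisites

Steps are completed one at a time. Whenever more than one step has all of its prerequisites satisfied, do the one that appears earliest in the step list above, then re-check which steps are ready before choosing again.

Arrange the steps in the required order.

C, D, G, I, B, A, E, F, H

Nothing is required for C and I. C is listed earlier → C first.
Ready: D, G and I. D is listed earlier → D.
G and I are both available; G is listed earlier → G.
I is the only step now ready → I.
Ready: B and F. B is listed earlier → B.
A and F are both available; A is listed earlier → A.
E now also ready, so the ready set is {E, F}; E is listed earlier → E.
H now also ready, so the ready set is {F, H}; F is listed earlier → F.
Next only H has its prerequisites met → H.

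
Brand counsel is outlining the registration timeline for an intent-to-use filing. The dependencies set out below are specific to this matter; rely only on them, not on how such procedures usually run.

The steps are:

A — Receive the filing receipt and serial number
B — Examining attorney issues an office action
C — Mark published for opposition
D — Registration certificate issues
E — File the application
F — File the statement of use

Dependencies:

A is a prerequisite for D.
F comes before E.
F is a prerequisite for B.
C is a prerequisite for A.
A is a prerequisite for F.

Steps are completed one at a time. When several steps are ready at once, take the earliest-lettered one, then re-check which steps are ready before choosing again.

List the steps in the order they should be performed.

Only C has no prerequisites, so it is first.
That leaves A as the only ready step → A.
D and F are both available; D has the earlier label → D.
That leaves F as the only ready step → F.
B and E are both available; B has the earlier label → B.
That leaves E as the only ready step → E.

C A D F B E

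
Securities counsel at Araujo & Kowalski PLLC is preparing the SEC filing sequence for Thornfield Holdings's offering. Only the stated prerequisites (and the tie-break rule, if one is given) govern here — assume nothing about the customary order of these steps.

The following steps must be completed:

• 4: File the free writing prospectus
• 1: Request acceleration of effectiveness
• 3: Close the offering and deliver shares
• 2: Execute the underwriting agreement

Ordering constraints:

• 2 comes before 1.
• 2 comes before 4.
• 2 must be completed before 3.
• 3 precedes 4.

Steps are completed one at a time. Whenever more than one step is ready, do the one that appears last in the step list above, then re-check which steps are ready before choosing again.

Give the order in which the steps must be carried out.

Only 2 has no prerequisites, so it is first.
Now 3 and 1 have their prerequisites met. 3 is listed later, so 3 next.
Ready: 1 and 4. 1 is listed later → 1.
4 is the only step now ready → 4.

2 → 3 → 1 → 4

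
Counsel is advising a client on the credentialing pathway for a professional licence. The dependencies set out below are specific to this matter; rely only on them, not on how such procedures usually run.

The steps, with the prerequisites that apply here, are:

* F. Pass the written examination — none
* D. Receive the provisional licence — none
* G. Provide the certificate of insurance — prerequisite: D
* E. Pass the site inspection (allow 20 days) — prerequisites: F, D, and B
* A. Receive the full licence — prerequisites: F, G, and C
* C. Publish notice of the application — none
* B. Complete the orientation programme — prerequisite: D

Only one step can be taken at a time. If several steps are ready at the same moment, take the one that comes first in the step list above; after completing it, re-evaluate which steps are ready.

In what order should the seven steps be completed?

F, D, G, C, A, B, E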